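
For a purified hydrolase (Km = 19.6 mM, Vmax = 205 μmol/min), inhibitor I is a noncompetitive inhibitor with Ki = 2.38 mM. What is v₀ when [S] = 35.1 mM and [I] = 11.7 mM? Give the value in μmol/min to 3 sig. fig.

22.2 μmol/min

With α = 1 + [I]/Ki = 1 + 11.7/2.38 = 5.916, the noncompetitive rate law is v = (Vmax/α)·[S] / (Km + [S]).
v = (205/5.916)×35.1 / (19.6 + 35.1) = 1216/54.70 = 22.2 μmol/min.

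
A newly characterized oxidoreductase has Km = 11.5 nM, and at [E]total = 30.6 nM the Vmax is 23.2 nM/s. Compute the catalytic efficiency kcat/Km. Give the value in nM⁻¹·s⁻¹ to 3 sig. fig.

0.0659 nM⁻¹·s⁻¹

kcat = Vmax/[E]total = 23.2/30.6 = 0.758 s⁻¹.
kcat/Km = 0.758/11.5 = 0.0659 nM⁻¹·s⁻¹.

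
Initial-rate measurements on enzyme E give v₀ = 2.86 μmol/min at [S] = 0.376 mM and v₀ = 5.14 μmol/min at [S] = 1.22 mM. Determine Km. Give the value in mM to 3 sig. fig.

In reciprocal form, 1/v = (Km/Vmax)·(1/[S]) + 1/Vmax. The two points give (1/[S], 1/v) = (2.660, 0.3497) and (0.8197, 0.1946).
Slope = (0.3497 − 0.1946)/(2.660 − 0.8197) = 0.08430; intercept = 0.3497 − 0.08430×2.660 = 0.1255.
Vmax = 1/intercept = 7.97 μmol/min; Km = slope × Vmax = 0.08430 × 7.97 = 0.672 mM.

0.672 mM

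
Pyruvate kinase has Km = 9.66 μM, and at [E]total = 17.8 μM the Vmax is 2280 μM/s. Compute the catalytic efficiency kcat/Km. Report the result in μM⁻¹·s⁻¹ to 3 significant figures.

kcat = Vmax/[E]total = 2280/17.8 = 128 s⁻¹.
kcat/Km = 128/9.66 = 13.3 μM⁻¹·s⁻¹.

13.3 μM⁻¹·s⁻¹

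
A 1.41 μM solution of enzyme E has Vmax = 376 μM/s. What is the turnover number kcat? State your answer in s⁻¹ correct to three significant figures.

267 s⁻¹

kcat = Vmax/[E]total = 376 μM/s / 1.41 μM = 267 s⁻¹.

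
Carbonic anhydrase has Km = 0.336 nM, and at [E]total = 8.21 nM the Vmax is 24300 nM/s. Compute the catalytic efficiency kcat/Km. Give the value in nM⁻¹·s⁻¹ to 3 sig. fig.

8810 nM⁻¹·s⁻¹

kcat = Vmax/[E]total = 24300/8.21 = 2960 s⁻¹.
kcat/Km = 2960/0.336 = 8810 nM⁻¹·s⁻¹.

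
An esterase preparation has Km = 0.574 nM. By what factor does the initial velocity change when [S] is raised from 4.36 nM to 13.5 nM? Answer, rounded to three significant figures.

Since Vmax cancels, v₂/v₁ = [S]₂(Km+[S]₁) / [S]₁(Km+[S]₂).
= 13.5×(0.574+4.36) / (4.36×(0.574+13.5)) = 66.61/61.36 = 1.09.

1.09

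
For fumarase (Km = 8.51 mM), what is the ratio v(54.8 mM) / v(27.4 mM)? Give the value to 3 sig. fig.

Since Vmax cancels, v₂/v₁ = [S]₂(Km+[S]₁) / [S]₁(Km+[S]₂).
= 54.8×(8.51+27.4) / (27.4×(8.51+54.8)) = 1968/1735 = 1.13.

1.13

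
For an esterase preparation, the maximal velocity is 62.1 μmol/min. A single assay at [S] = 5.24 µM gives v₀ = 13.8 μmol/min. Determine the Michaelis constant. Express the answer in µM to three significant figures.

v/Vmax = 13.8/62.1 = 0.2222 = [S]/(Km+[S]).
So Km + [S] = [S]/0.2222 = 23.58 µM, giving Km = 23.58 − 5.24 = 18.3 µM.

18.3 µM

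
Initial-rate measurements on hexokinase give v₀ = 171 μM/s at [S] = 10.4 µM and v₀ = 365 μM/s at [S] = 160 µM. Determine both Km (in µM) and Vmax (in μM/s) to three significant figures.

Km = 13.7 µM; Vmax = 396 μM/s

In reciprocal form, 1/v = (Km/Vmax)·(1/[S]) + 1/Vmax. The two points give (1/[S], 1/v) = (0.09615, 0.005848) and (0.006250, 0.002740).
Slope = (0.005848 − 0.002740)/(0.09615 − 0.006250) = 0.03457; intercept = 0.005848 − 0.03457×0.09615 = 0.002524.
Vmax = 1/intercept = 396 μM/s; Km = slope × Vmax = 0.03457 × 396 = 13.7 µM.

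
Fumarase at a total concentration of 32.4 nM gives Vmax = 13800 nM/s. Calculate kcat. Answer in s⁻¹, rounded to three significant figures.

kcat = Vmax/[E]total = 13800 nM/s / 32.4 nM = 426 s⁻¹.

426 s⁻¹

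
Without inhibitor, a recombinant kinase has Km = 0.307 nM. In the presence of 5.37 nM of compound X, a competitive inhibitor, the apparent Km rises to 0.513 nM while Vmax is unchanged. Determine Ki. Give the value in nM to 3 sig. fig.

Competitive: Km,app = α·Km with α = 1 + [I]/Ki.
α = Km,app/Km = 0.513/0.307 = 1.671.
Since α = 1 + [I]/Ki, [I]/Ki = 1.671 − 1 = 0.6710 and Ki = 5.37/0.6710 = 8.00 nM.

8.00 nM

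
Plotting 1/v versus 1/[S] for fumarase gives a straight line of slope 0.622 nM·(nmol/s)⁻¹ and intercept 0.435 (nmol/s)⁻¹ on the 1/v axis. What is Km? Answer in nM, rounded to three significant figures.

1.43 nM

y-intercept = 1/Vmax ⇒ Vmax = 2.30 nmol/s; slope = Km/Vmax ⇒ Km = slope × Vmax.
Km = 0.622 × 2.30 = 1.43 nM.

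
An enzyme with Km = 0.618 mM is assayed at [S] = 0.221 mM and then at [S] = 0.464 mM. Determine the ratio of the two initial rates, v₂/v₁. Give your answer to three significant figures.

Since Vmax cancels, v₂/v₁ = [S]₂(Km+[S]₁) / [S]₁(Km+[S]₂).
= 0.464×(0.618+0.221) / (0.221×(0.618+0.464)) = 0.3893/0.2391 = 1.63.

1.63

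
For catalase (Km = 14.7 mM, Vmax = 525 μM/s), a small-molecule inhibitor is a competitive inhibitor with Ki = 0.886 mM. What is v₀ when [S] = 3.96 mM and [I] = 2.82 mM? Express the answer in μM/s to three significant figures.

31.8 μM/s

α = 1 + [I]/Ki = 1 + 2.82/0.886 = 4.183.
For a competitive inhibitor, Vmax is unchanged and the apparent Km becomes α·Km: Km,app = 61.5 mM, Vmax,app = 525 μM/s.
v = Vmax,app·[S]/(Km,app + [S]) = 525 × 3.96/(61.5 + 3.96) = 31.8 μM/s.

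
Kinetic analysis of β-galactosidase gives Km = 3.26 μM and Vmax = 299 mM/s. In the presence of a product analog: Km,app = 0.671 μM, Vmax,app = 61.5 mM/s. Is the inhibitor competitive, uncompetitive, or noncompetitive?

Both Km and Vmax decrease by the same factor (~4.86-fold) — characteristic of uncompetitive inhibition.

uncompetitive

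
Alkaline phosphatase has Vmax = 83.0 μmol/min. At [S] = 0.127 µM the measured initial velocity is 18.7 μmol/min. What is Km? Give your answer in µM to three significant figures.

From v = Vmax[S]/(Km+[S]), Km = [S](Vmax − v)/v.
Km = 0.127 × (83.0 − 18.7) / 18.7 = 8.166/18.7 = 0.437 µM.

0.437 µM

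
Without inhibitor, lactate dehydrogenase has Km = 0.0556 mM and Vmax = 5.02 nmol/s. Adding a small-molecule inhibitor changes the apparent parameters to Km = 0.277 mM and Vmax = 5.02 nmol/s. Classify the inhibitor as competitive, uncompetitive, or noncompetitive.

Km increases (0.0556 → 0.277 mM) while Vmax is unchanged — the hallmark of competitive inhibition.

competitive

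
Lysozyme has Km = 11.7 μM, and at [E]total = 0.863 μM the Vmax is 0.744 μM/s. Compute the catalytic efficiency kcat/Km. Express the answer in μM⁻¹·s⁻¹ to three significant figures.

kcat = Vmax/[E]total = 0.744/0.863 = 0.862 s⁻¹.
kcat/Km = 0.862/11.7 = 0.0737 μM⁻¹·s⁻¹.

0.0737 μM⁻¹·s⁻¹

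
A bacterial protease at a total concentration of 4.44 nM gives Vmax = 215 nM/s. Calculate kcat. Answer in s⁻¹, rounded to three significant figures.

kcat = Vmax/[E]total = 215 nM/s / 4.44 nM = 48.4 s⁻¹.

48.4 s⁻¹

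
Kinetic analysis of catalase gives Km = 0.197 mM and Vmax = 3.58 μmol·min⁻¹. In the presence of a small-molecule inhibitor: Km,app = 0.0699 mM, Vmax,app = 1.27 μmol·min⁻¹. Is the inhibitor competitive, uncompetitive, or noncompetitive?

Both Km and Vmax decrease by the same factor (~2.82-fold) — characteristic of uncompetitive inhibition.

uncompetitive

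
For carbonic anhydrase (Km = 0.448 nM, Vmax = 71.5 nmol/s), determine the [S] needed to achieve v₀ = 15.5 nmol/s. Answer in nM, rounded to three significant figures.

0.124 nM

The required fractional saturation is v/Vmax = 15.5/71.5 = 0.2168.
Then [S]/(Km+[S]) = 0.2168 ⇒ [S] = 0.448 × 0.2168/(1 − 0.2168) = 0.124 nM.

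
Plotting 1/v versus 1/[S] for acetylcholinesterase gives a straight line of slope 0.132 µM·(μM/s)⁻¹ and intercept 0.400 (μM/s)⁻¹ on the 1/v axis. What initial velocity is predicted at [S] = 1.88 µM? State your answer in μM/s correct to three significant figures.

2.13 μM/s

The y-intercept is 1/Vmax, so Vmax = 1/0.400 = 2.50 μM/s.
The slope is Km/Vmax, so Km = 0.132 × 2.50 = 0.330 µM.
Then v = 2.50 × 1.88/(0.330 + 1.88) = 2.13 μM/s.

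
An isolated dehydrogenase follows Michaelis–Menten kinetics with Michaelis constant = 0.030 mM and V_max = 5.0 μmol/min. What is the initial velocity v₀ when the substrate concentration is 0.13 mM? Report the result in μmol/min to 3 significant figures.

4.06 μmol/min

[S]/(Km+[S]) = 0.13/0.1600 = 0.8125, the fractional saturation.
v = 0.8125 × Vmax = 0.8125 × 5.0 = 4.06 μmol/min.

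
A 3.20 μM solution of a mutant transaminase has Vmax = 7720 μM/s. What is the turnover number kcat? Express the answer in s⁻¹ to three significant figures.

kcat = Vmax/[E]total = 7720 μM/s / 3.20 μM = 2410 s⁻¹.

2410 s⁻¹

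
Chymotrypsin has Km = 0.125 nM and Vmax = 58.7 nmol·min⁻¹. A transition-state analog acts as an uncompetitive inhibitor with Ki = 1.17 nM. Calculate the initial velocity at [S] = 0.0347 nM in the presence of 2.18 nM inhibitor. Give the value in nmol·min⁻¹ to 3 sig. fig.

With α = 1 + [I]/Ki = 1 + 2.18/1.17 = 2.863, the uncompetitive rate law is v = (Vmax/α)·[S] / (Km/α + [S]).
v = (58.7/2.863)×0.0347 / (0.125/2.863 + 0.0347) = 0.7114/0.07836 = 9.08 nmol·min⁻¹.

9.08 nmol·min⁻¹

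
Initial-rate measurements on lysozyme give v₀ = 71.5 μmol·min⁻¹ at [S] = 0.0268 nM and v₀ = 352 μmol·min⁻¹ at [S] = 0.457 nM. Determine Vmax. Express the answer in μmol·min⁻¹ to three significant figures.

466 μmol·min⁻¹

In reciprocal form, 1/v = (Km/Vmax)·(1/[S]) + 1/Vmax. The two points give (1/[S], 1/v) = (37.31, 0.01399) and (2.188, 0.002841).
Slope = (0.01399 − 0.002841)/(37.31 − 2.188) = 0.0003173; intercept = 0.01399 − 0.0003173×37.31 = 0.002147.
Vmax = 1/intercept = 466 μmol·min⁻¹; Km = slope × Vmax = 0.0003173 × 466 = 0.148 nM.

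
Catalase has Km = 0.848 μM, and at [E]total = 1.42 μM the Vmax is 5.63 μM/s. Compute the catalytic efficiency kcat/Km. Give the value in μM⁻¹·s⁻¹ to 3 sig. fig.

kcat = Vmax/[E]total = 5.63/1.42 = 3.96 s⁻¹.
kcat/Km = 3.96/0.848 = 4.68 μM⁻¹·s⁻¹.

4.68 μM⁻¹·s⁻¹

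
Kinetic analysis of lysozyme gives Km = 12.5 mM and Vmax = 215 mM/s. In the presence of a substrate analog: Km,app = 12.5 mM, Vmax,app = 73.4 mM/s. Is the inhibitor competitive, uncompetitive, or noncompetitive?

Vmax decreases (215 → 73.4 mM/s) while Km is unchanged — pure noncompetitive inhibition.

noncompetitive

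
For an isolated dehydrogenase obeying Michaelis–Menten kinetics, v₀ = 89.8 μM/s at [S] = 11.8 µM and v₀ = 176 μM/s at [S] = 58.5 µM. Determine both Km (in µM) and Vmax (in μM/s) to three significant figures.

Km = 18.7 µM; Vmax = 232 μM/s

From v = Vmax[S]/(Km+[S]), each point gives Vmax = v(Km+[S])/[S].
Equating: 89.8(Km+11.8)/11.8 = 176(Km+58.5)/58.5.
7.610·Km + 89.8 = 3.009·Km + 176, so (7.610 − 3.009)·Km = 176 − 89.8.
Km = 86.20/4.602 = 18.7 µM; then Vmax = 89.8(18.7+11.8)/11.8 = 232 μM/s.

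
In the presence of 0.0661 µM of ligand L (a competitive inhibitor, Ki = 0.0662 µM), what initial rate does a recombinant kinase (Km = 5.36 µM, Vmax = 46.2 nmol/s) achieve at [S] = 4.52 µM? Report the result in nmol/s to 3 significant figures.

13.7 nmol/s

α = 1 + [I]/Ki = 1 + 0.0661/0.0662 = 1.998.
For a competitive inhibitor, Vmax is unchanged and the apparent Km becomes α·Km: Km,app = 10.7 µM, Vmax,app = 46.2 nmol/s.
v = Vmax,app·[S]/(Km,app + [S]) = 46.2 × 4.52/(10.7 + 4.52) = 13.7 nmol/s.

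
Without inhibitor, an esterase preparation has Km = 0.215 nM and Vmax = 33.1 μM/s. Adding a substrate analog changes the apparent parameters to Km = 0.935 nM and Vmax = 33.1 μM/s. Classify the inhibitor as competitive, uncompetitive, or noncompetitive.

Km increases (0.215 → 0.935 nM) while Vmax is unchanged — the hallmark of competitive inhibition.

competitive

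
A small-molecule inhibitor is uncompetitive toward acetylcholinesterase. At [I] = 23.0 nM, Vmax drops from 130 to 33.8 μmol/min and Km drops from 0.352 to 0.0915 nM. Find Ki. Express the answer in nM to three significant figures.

Uncompetitive: Vmax,app = Vmax/α (and Km,app = Km/α) with α = 1 + [I]/Ki.
α = Vmax/Vmax,app = 130/33.8 = 3.846.
Ki = [I]/(α − 1) = 23.0/2.846 = 8.08 nM.

8.08 nM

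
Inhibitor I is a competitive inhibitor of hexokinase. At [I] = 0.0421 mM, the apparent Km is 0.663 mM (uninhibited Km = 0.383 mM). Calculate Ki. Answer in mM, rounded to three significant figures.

0.0576 mM

Competitive: Km,app = α·Km with α = 1 + [I]/Ki.
α = Km,app/Km = 0.663/0.383 = 1.731.
Ki = [I]/(α − 1) = 0.0421/0.7311 = 0.0576 mM.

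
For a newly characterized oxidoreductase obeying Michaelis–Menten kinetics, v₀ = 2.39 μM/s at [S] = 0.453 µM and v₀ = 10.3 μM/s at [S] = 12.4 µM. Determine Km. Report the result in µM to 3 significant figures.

From v = Vmax[S]/(Km+[S]), each point gives Vmax = v(Km+[S])/[S].
Equating: 2.39(Km+0.453)/0.453 = 10.3(Km+12.4)/12.4.
5.276·Km + 2.39 = 0.8306·Km + 10.3, so (5.276 − 0.8306)·Km = 10.3 − 2.39.
Km = 7.910/4.445 = 1.78 µM; then Vmax = 2.39(1.78+0.453)/0.453 = 11.8 μM/s.

1.78 µM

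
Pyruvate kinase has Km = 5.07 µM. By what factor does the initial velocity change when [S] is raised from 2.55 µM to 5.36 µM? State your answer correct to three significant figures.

1.54

Since Vmax cancels, v₂/v₁ = [S]₂(Km+[S]₁) / [S]₁(Km+[S]₂).
= 5.36×(5.07+2.55) / (2.55×(5.07+5.36)) = 40.84/26.60 = 1.54.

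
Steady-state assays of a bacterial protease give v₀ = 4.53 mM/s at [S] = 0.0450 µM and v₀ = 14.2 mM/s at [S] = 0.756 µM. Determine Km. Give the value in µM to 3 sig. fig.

0.118 µM

From v = Vmax[S]/(Km+[S]), each point gives Vmax = v(Km+[S])/[S].
Equating: 4.53(Km+0.0450)/0.0450 = 14.2(Km+0.756)/0.756.
100.7·Km + 4.53 = 18.78·Km + 14.2, so (100.7 − 18.78)·Km = 14.2 − 4.53.
Km = 9.670/81.88 = 0.118 µM; then Vmax = 4.53(0.118+0.0450)/0.0450 = 16.4 mM/s.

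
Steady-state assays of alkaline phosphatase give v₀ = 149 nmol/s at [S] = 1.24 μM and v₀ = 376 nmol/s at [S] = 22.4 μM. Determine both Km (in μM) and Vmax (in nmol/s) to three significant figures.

From v = Vmax[S]/(Km+[S]), each point gives Vmax = v(Km+[S])/[S].
Equating: 149(Km+1.24)/1.24 = 376(Km+22.4)/22.4.
120.2·Km + 149 = 16.79·Km + 376, so (120.2 − 16.79)·Km = 376 − 149.
Km = 227.0/103.4 = 2.20 μM; then Vmax = 149(2.20+1.24)/1.24 = 413 nmol/s.

Km = 2.20 μM; Vmax = 413 nmol/s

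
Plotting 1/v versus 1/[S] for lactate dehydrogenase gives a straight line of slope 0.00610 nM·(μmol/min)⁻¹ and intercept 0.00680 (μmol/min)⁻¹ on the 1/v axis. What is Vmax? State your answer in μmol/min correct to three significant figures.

147 μmol/min

The y-intercept of a Lineweaver–Burk plot equals 1/Vmax, so Vmax = 1/0.00680 = 147 μmol/min.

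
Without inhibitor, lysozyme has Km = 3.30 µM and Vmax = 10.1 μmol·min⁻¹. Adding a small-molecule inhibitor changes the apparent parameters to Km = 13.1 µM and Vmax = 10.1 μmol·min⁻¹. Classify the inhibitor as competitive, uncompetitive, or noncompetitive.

competitive

Km increases (3.30 → 13.1 µM) while Vmax is unchanged — the hallmark of competitive inhibition.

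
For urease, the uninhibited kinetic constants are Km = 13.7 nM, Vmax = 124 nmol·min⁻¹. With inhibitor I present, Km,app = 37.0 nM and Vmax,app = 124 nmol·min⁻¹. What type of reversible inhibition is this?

competitive

Km increases (13.7 → 37.0 nM) while Vmax is unchanged — the hallmark of competitive inhibition.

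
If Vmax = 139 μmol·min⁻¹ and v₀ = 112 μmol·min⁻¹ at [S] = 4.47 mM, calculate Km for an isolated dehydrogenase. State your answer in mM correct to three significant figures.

From v = Vmax[S]/(Km+[S]), Km = [S](Vmax − v)/v.
Km = 4.47 × (139 − 112) / 112 = 120.7/112 = 1.08 mM.

1.08 mM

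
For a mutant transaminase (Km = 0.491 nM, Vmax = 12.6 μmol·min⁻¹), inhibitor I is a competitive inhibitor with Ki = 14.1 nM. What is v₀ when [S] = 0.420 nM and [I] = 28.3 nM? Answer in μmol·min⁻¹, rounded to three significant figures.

α = 1 + [I]/Ki = 1 + 28.3/14.1 = 3.007.
For a competitive inhibitor, Vmax is unchanged and the apparent Km becomes α·Km: Km,app = 1.48 nM, Vmax,app = 12.6 μmol·min⁻¹.
v = Vmax,app·[S]/(Km,app + [S]) = 12.6 × 0.420/(1.48 + 0.420) = 2.79 μmol·min⁻¹.

2.79 μmol·min⁻¹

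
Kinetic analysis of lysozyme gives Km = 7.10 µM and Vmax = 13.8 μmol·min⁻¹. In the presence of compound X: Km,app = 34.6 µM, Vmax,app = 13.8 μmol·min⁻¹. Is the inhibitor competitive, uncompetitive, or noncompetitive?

competitive

Km increases (7.10 → 34.6 µM) while Vmax is unchanged — the hallmark of competitive inhibition.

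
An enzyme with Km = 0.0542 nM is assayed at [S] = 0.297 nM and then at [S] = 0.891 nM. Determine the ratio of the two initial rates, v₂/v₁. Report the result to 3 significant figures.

1.11

Since Vmax cancels, v₂/v₁ = [S]₂(Km+[S]₁) / [S]₁(Km+[S]₂).
= 0.891×(0.0542+0.297) / (0.297×(0.0542+0.891)) = 0.3129/0.2807 = 1.11.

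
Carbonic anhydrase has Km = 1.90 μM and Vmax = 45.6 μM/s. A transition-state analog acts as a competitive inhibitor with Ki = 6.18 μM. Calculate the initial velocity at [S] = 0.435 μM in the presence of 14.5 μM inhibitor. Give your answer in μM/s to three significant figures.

α = 1 + [I]/Ki = 1 + 14.5/6.18 = 3.346.
For a competitive inhibitor, Vmax is unchanged and the apparent Km becomes α·Km: Km,app = 6.36 μM, Vmax,app = 45.6 μM/s.
v = Vmax,app·[S]/(Km,app + [S]) = 45.6 × 0.435/(6.36 + 0.435) = 2.92 μM/s.

2.92 μM/s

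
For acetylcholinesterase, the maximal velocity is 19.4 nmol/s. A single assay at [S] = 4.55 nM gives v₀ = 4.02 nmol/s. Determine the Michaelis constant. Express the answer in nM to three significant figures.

17.4 nM

From v = Vmax[S]/(Km+[S]), Km = [S](Vmax − v)/v.
Km = 4.55 × (19.4 − 4.02) / 4.02 = 69.98/4.02 = 17.4 nM.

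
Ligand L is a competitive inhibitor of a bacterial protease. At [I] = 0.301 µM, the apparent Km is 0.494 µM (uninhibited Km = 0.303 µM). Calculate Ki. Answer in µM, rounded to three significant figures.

Competitive: Km,app = α·Km with α = 1 + [I]/Ki.
α = Km,app/Km = 0.494/0.303 = 1.630.
Since α = 1 + [I]/Ki, [I]/Ki = 1.630 − 1 = 0.6304 and Ki = 0.301/0.6304 = 0.478 µM.

0.478 µM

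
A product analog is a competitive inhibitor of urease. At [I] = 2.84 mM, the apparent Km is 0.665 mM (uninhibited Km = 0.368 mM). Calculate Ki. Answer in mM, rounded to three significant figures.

Competitive: Km,app = α·Km with α = 1 + [I]/Ki.
α = Km,app/Km = 0.665/0.368 = 1.807.
Since α = 1 + [I]/Ki, [I]/Ki = 1.807 − 1 = 0.8071 and Ki = 2.84/0.8071 = 3.52 mM.

3.52 mM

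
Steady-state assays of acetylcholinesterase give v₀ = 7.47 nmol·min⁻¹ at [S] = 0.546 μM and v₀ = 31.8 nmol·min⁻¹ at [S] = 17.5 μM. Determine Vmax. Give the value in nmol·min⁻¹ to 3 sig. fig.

From v = Vmax[S]/(Km+[S]), each point gives Vmax = v(Km+[S])/[S].
Equating: 7.47(Km+0.546)/0.546 = 31.8(Km+17.5)/17.5.
13.68·Km + 7.47 = 1.817·Km + 31.8, so (13.68 − 1.817)·Km = 31.8 − 7.47.
Km = 24.33/11.86 = 2.05 μM; then Vmax = 7.47(2.05+0.546)/0.546 = 35.5 nmol·min⁻¹.

35.5 nmol·min⁻¹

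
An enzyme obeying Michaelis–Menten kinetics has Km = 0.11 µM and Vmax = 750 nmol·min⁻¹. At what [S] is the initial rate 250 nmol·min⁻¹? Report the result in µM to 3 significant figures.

Rearranging v = Vmax[S]/(Km+[S]) gives [S] = Km·v/(Vmax − v).
[S] = 0.11 × 250 / (750 − 250) = 27.50/500.0 = 0.0550 µM.

0.0550 µM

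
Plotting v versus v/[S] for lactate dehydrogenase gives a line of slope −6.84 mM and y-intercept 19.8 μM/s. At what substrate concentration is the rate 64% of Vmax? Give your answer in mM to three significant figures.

12.2 mM

The Eadie–Hofstee slope gives Km = 6.84 mM (slope = −Km).
v/Vmax = [S]/(Km+[S]) = 0.64 ⇒ [S] = Km·0.64/(1−0.64) = 6.84 × 1.778 = 12.2 mM.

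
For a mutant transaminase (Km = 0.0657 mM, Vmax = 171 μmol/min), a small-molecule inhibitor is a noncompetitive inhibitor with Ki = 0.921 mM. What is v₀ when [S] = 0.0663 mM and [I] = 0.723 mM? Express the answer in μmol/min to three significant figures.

48.1 μmol/min

With α = 1 + [I]/Ki = 1 + 0.723/0.921 = 1.785, the noncompetitive rate law is v = (Vmax/α)·[S] / (Km + [S]).
v = (171/1.785)×0.0663 / (0.0657 + 0.0663) = 6.351/0.1320 = 48.1 μmol/min.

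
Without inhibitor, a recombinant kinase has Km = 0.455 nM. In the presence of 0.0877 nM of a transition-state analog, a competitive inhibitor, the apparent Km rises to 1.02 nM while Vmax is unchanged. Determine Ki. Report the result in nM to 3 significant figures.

Competitive: Km,app = α·Km with α = 1 + [I]/Ki.
α = Km,app/Km = 1.02/0.455 = 2.242.
Since α = 1 + [I]/Ki, [I]/Ki = 2.242 − 1 = 1.242 and Ki = 0.0877/1.242 = 0.0706 nM.

0.0706 nM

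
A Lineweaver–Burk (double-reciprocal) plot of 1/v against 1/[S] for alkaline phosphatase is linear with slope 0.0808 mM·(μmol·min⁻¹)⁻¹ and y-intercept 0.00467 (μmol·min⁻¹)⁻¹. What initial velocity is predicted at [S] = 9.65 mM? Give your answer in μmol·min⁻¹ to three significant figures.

The y-intercept is 1/Vmax, so Vmax = 1/0.00467 = 214 μmol·min⁻¹.
The slope is Km/Vmax, so Km = 0.0808 × 214 = 17.3 mM.
Then v = 214 × 9.65/(17.3 + 9.65) = 76.7 μmol·min⁻¹.

76.7 μmol·min⁻¹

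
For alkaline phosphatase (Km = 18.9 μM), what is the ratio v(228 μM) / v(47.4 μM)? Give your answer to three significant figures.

Since Vmax cancels, v₂/v₁ = [S]₂(Km+[S]₁) / [S]₁(Km+[S]₂).
= 228×(18.9+47.4) / (47.4×(18.9+228)) = 15120/11700 = 1.29.

1.29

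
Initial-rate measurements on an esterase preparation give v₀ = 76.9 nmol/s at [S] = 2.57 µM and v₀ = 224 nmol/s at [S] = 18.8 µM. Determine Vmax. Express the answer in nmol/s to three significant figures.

321 nmol/s

From v = Vmax[S]/(Km+[S]), each point gives Vmax = v(Km+[S])/[S].
Equating: 76.9(Km+2.57)/2.57 = 224(Km+18.8)/18.8.
29.92·Km + 76.9 = 11.91·Km + 224, so (29.92 − 11.91)·Km = 224 − 76.9.
Km = 147.1/18.01 = 8.17 µM; then Vmax = 76.9(8.17+2.57)/2.57 = 321 nmol/s.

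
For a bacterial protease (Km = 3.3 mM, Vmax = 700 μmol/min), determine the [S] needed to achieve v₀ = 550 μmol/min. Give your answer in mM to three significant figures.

12.1 mM

The required fractional saturation is v/Vmax = 550/700 = 0.7857.
Then [S]/(Km+[S]) = 0.7857 ⇒ [S] = 3.3 × 0.7857/(1 − 0.7857) = 12.1 mM.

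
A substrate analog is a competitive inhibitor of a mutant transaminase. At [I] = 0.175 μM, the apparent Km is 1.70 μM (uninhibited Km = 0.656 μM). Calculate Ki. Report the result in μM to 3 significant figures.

Competitive: Km,app = α·Km with α = 1 + [I]/Ki.
α = Km,app/Km = 1.70/0.656 = 2.591.
Ki = [I]/(α − 1) = 0.175/1.591 = 0.110 μM.

0.110 μM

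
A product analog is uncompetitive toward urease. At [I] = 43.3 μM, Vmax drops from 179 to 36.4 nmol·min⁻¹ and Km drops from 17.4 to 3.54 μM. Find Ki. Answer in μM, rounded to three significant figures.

Uncompetitive: Vmax,app = Vmax/α (and Km,app = Km/α) with α = 1 + [I]/Ki.
α = Vmax/Vmax,app = 179/36.4 = 4.918.
Since α = 1 + [I]/Ki, [I]/Ki = 4.918 − 1 = 3.918 and Ki = 43.3/3.918 = 11.1 μM.

11.1 μM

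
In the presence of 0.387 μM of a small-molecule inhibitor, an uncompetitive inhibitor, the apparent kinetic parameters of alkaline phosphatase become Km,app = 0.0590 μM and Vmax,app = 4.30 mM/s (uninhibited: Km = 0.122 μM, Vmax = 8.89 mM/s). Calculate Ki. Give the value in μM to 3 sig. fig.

Uncompetitive: Vmax,app = Vmax/α (and Km,app = Km/α) with α = 1 + [I]/Ki.
α = Vmax/Vmax,app = 8.89/4.30 = 2.067.
Ki = [I]/(α − 1) = 0.387/1.067 = 0.363 μM.

0.363 μM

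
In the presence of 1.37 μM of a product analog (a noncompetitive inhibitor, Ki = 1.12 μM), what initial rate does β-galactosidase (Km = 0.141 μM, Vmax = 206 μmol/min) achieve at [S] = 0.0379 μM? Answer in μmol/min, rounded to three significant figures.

α = 1 + [I]/Ki = 1 + 1.37/1.12 = 2.223.
For a noncompetitive inhibitor, Vmax is reduced to Vmax/α while Km is unchanged: Km,app = 0.141 μM, Vmax,app = 92.7 μmol/min.
v = Vmax,app·[S]/(Km,app + [S]) = 92.7 × 0.0379/(0.141 + 0.0379) = 19.6 μmol/min.

19.6 μmol/min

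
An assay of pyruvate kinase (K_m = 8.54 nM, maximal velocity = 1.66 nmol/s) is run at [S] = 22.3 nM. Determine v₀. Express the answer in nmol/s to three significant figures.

[S]/(Km+[S]) = 22.3/30.84 = 0.7231, the fractional saturation.
v = 0.7231 × Vmax = 0.7231 × 1.66 = 1.20 nmol/s.

1.20 nmol/s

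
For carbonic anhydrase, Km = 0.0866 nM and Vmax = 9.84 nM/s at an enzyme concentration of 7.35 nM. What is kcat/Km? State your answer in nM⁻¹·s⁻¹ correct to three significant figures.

kcat = Vmax/[E]total = 9.84/7.35 = 1.34 s⁻¹.
kcat/Km = 1.34/0.0866 = 15.5 nM⁻¹·s⁻¹.

15.5 nM⁻¹·s⁻¹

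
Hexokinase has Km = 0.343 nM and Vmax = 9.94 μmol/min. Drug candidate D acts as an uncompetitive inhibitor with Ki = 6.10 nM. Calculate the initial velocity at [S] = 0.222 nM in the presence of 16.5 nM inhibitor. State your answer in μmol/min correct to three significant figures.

With α = 1 + [I]/Ki = 1 + 16.5/6.10 = 3.705, the uncompetitive rate law is v = (Vmax/α)·[S] / (Km/α + [S]).
v = (9.94/3.705)×0.222 / (0.343/3.705 + 0.222) = 0.5956/0.3146 = 1.89 μmol/min.

1.89 μmol/min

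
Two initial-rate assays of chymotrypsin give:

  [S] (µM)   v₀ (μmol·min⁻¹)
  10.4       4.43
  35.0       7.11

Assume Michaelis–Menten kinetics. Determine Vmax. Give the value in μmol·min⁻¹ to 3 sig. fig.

9.55 μmol·min⁻¹

In reciprocal form, 1/v = (Km/Vmax)·(1/[S]) + 1/Vmax. The two points give (1/[S], 1/v) = (0.09615, 0.2257) and (0.02857, 0.1406).
Slope = (0.2257 − 0.1406)/(0.09615 − 0.02857) = 1.259; intercept = 0.2257 − 1.259×0.09615 = 0.1047.
Vmax = 1/intercept = 9.55 μmol·min⁻¹; Km = slope × Vmax = 1.259 × 9.55 = 12.0 µM.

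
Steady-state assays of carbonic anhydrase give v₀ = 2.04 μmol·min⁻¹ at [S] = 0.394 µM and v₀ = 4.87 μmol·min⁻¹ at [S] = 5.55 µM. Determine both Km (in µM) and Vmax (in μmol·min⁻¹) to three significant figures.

In reciprocal form, 1/v = (Km/Vmax)·(1/[S]) + 1/Vmax. The two points give (1/[S], 1/v) = (2.538, 0.4902) and (0.1802, 0.2053).
Slope = (0.4902 − 0.2053)/(2.538 − 0.1802) = 0.1208; intercept = 0.4902 − 0.1208×2.538 = 0.1836.
Vmax = 1/intercept = 5.45 μmol·min⁻¹; Km = slope × Vmax = 0.1208 × 5.45 = 0.658 µM.

Km = 0.658 µM; Vmax = 5.45 μmol·min⁻¹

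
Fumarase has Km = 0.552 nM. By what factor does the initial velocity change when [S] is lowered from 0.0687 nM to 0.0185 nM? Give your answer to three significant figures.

The fractional saturations are [S]/(Km+[S]) = 0.0687/0.6207 = 0.1107 and 0.0185/0.5705 = 0.03243.
v₂/v₁ is just their ratio: 0.03243/0.1107 = 0.293.

0.293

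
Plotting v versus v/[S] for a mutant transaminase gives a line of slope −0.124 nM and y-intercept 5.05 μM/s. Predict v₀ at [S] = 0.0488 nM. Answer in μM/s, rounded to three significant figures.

1.43 μM/s

In the Eadie–Hofstee form v = Vmax − Km·(v/[S]), the slope is −Km and the intercept is Vmax, so Km = 0.124 nM and Vmax = 5.05 μM/s.
v = 5.05 × 0.0488/(0.124 + 0.0488) = 1.43 μM/s.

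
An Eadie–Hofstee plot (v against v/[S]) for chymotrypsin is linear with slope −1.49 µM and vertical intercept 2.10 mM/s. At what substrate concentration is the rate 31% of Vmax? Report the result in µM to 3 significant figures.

The Eadie–Hofstee slope gives Km = 1.49 µM (slope = −Km).
v/Vmax = [S]/(Km+[S]) = 0.31 ⇒ [S] = Km·0.31/(1−0.31) = 1.49 × 0.4493 = 0.669 µM.

0.669 µM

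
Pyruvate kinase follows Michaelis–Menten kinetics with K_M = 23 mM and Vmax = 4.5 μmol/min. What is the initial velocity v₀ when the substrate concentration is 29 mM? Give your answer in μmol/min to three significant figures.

v = Vmax·[S]/(Km + [S]) = 4.5 × 29 / (23 + 29)
  = 130.5 / 52.00 = 2.51 μmol/min.

2.51 μmol/min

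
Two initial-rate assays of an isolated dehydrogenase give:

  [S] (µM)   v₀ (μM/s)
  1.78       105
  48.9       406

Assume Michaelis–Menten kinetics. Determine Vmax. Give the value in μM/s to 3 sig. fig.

From v = Vmax[S]/(Km+[S]), each point gives Vmax = v(Km+[S])/[S].
Equating: 105(Km+1.78)/1.78 = 406(Km+48.9)/48.9.
58.99·Km + 105 = 8.303·Km + 406, so (58.99 − 8.303)·Km = 406 − 105.
Km = 301.0/50.69 = 5.94 µM; then Vmax = 105(5.94+1.78)/1.78 = 455 μM/s.

455 μM/s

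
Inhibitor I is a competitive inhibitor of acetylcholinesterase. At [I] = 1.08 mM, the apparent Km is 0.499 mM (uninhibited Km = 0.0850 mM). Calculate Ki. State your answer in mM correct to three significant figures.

Competitive: Km,app = α·Km with α = 1 + [I]/Ki.
α = Km,app/Km = 0.499/0.0850 = 5.871.
Ki = [I]/(α − 1) = 1.08/4.871 = 0.222 mM.

0.222 mM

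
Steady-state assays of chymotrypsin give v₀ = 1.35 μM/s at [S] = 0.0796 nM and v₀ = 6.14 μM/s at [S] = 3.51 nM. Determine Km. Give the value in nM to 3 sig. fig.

In reciprocal form, 1/v = (Km/Vmax)·(1/[S]) + 1/Vmax. The two points give (1/[S], 1/v) = (12.56, 0.7407) and (0.2849, 0.1629).
Slope = (0.7407 − 0.1629)/(12.56 − 0.2849) = 0.04707; intercept = 0.7407 − 0.04707×12.56 = 0.1495.
Vmax = 1/intercept = 6.69 μM/s; Km = slope × Vmax = 0.04707 × 6.69 = 0.315 nM.

0.315 nM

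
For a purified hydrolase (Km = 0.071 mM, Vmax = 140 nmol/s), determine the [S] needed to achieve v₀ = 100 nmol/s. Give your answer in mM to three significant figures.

0.178 mM

Rearranging v = Vmax[S]/(Km+[S]) gives [S] = Km·v/(Vmax − v).
[S] = 0.071 × 100 / (140 − 100) = 7.100/40.00 = 0.178 mM.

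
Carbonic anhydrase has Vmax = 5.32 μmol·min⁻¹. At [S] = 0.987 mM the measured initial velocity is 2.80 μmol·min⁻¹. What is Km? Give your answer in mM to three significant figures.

From v = Vmax[S]/(Km+[S]), Km = [S](Vmax − v)/v.
Km = 0.987 × (5.32 − 2.80) / 2.80 = 2.487/2.80 = 0.888 mM.

0.888 mM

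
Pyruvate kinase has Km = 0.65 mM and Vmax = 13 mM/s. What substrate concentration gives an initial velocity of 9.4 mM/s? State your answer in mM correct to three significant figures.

Rearranging v = Vmax[S]/(Km+[S]) gives [S] = Km·v/(Vmax − v).
[S] = 0.65 × 9.4 / (13 − 9.4) = 6.110/3.600 = 1.70 mM.

1.70 mM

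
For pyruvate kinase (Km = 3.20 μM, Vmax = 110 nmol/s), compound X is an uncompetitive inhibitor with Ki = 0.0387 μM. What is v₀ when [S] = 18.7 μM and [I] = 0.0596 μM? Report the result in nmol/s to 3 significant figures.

α = 1 + [I]/Ki = 1 + 0.0596/0.0387 = 2.540.
For an uncompetitive inhibitor, both parameters are divided by α, giving Vmax/α and Km/α: Km,app = 1.26 μM, Vmax,app = 43.3 nmol/s.
v = Vmax,app·[S]/(Km,app + [S]) = 43.3 × 18.7/(1.26 + 18.7) = 40.6 nmol/s.

40.6 nmol/s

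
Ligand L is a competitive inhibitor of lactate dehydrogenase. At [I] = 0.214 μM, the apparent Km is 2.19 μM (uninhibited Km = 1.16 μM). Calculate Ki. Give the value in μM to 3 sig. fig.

0.241 μM

Competitive: Km,app = α·Km with α = 1 + [I]/Ki.
α = Km,app/Km = 2.19/1.16 = 1.888.
Since α = 1 + [I]/Ki, [I]/Ki = 1.888 − 1 = 0.8879 and Ki = 0.214/0.8879 = 0.241 μM.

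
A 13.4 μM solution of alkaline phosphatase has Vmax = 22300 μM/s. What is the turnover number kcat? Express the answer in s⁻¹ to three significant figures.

1660 s⁻¹

kcat = Vmax/[E]total = 22300 μM/s / 13.4 μM = 1660 s⁻¹.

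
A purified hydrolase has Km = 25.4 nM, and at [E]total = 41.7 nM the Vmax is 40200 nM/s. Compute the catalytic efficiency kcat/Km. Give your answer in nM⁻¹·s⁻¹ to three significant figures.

kcat = Vmax/[E]total = 40200/41.7 = 964 s⁻¹.
kcat/Km = 964/25.4 = 38.0 nM⁻¹·s⁻¹.

38.0 nM⁻¹·s⁻¹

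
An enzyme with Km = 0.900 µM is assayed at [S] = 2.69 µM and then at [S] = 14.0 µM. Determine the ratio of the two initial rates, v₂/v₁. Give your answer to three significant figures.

1.25

Since Vmax cancels, v₂/v₁ = [S]₂(Km+[S]₁) / [S]₁(Km+[S]₂).
= 14.0×(0.900+2.69) / (2.69×(0.900+14.0)) = 50.26/40.08 = 1.25.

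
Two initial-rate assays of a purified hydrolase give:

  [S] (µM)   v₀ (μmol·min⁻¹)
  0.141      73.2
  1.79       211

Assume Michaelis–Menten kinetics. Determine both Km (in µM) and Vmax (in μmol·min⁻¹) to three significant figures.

From v = Vmax[S]/(Km+[S]), each point gives Vmax = v(Km+[S])/[S].
Equating: 73.2(Km+0.141)/0.141 = 211(Km+1.79)/1.79.
519.1·Km + 73.2 = 117.9·Km + 211, so (519.1 − 117.9)·Km = 211 − 73.2.
Km = 137.8/401.3 = 0.343 µM; then Vmax = 73.2(0.343+0.141)/0.141 = 251 μmol·min⁻¹.

Km = 0.343 µM; Vmax = 251 μmol·min⁻¹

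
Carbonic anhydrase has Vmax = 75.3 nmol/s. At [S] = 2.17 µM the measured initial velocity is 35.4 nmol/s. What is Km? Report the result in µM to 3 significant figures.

2.45 µM

v/Vmax = 35.4/75.3 = 0.4701 = [S]/(Km+[S]).
So Km + [S] = [S]/0.4701 = 4.616 µM, giving Km = 4.616 − 2.17 = 2.45 µM.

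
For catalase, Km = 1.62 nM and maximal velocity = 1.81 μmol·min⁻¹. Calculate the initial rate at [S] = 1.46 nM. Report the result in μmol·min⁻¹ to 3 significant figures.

[S]/(Km+[S]) = 1.46/3.080 = 0.4740, the fractional saturation.
v = 0.4740 × Vmax = 0.4740 × 1.81 = 0.858 μmol·min⁻¹.

0.858 μmol·min⁻¹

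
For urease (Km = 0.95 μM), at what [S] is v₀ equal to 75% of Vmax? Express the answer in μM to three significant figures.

2.85 μM

v/Vmax = [S]/(Km+[S]) = 0.75, so [S] = Km·0.75/(1 − 0.75) = 0.95 × 3.000.
[S] = 2.85 μM.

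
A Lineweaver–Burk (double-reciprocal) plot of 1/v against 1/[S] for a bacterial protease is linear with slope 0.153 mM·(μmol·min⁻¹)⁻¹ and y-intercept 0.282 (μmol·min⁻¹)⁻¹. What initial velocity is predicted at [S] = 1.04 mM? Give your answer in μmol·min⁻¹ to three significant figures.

The y-intercept is 1/Vmax, so Vmax = 1/0.282 = 3.55 μmol·min⁻¹.
The slope is Km/Vmax, so Km = 0.153 × 3.55 = 0.543 mM.
Then v = 3.55 × 1.04/(0.543 + 1.04) = 2.33 μmol·min⁻¹.

2.33 μmol·min⁻¹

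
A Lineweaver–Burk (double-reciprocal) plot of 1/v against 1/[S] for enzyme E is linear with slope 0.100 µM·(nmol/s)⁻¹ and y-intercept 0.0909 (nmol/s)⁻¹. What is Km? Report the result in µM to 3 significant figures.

y-intercept = 1/Vmax ⇒ Vmax = 11.0 nmol/s; slope = Km/Vmax ⇒ Km = slope × Vmax.
Km = 0.100 × 11.0 = 1.10 µM.

1.10 µM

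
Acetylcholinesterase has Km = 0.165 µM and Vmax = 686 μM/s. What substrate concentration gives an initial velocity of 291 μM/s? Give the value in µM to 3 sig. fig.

The required fractional saturation is v/Vmax = 291/686 = 0.4242.
Then [S]/(Km+[S]) = 0.4242 ⇒ [S] = 0.165 × 0.4242/(1 − 0.4242) = 0.122 µM.

0.122 µM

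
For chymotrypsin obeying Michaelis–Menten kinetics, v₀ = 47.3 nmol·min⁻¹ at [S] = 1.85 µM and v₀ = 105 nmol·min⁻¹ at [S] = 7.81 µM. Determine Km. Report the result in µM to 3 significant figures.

In reciprocal form, 1/v = (Km/Vmax)·(1/[S]) + 1/Vmax. The two points give (1/[S], 1/v) = (0.5405, 0.02114) and (0.1280, 0.009524).
Slope = (0.02114 − 0.009524)/(0.5405 − 0.1280) = 0.02816; intercept = 0.02114 − 0.02816×0.5405 = 0.005918.
Vmax = 1/intercept = 169 nmol·min⁻¹; Km = slope × Vmax = 0.02816 × 169 = 4.76 µM.

4.76 µM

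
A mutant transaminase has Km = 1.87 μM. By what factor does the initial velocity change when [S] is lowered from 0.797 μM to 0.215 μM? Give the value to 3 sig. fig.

0.345

The fractional saturations are [S]/(Km+[S]) = 0.797/2.667 = 0.2988 and 0.215/2.085 = 0.1031.
v₂/v₁ is just their ratio: 0.1031/0.2988 = 0.345.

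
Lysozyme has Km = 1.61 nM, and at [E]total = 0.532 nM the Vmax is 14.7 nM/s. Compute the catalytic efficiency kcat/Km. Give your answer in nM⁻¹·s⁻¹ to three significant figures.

17.2 nM⁻¹·s⁻¹

kcat = Vmax/[E]total = 14.7/0.532 = 27.6 s⁻¹.
kcat/Km = 27.6/1.61 = 17.2 nM⁻¹·s⁻¹.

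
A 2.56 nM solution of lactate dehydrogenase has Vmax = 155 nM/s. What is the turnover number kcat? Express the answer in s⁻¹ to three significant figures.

60.5 s⁻¹

kcat = Vmax/[E]total = 155 nM/s / 2.56 nM = 60.5 s⁻¹.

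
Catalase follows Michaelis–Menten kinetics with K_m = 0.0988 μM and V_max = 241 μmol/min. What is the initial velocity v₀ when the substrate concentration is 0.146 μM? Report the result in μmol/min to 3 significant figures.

v = Vmax·[S]/(Km + [S]) = 241 × 0.146 / (0.0988 + 0.146)
  = 35.19 / 0.2448 = 144 μmol/min.

144 μmol/min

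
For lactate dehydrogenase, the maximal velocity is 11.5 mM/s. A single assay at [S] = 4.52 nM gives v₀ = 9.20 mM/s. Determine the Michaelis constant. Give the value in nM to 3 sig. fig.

v/Vmax = 9.20/11.5 = 0.8000 = [S]/(Km+[S]).
So Km + [S] = [S]/0.8000 = 5.650 nM, giving Km = 5.650 − 4.52 = 1.13 nM.

1.13 nM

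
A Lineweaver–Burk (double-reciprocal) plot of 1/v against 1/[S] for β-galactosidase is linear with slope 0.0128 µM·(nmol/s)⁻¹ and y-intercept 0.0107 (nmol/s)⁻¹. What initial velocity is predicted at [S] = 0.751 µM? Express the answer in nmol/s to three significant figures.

The y-intercept is 1/Vmax, so Vmax = 1/0.0107 = 93.5 nmol/s.
The slope is Km/Vmax, so Km = 0.0128 × 93.5 = 1.20 µM.
Then v = 93.5 × 0.751/(1.20 + 0.751) = 36.0 nmol/s.

36.0 nmol/s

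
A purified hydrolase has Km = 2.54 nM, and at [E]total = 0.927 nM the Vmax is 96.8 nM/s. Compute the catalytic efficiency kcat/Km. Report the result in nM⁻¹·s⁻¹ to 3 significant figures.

kcat = Vmax/[E]total = 96.8/0.927 = 104 s⁻¹.
kcat/Km = 104/2.54 = 41.1 nM⁻¹·s⁻¹.

41.1 nM⁻¹·s⁻¹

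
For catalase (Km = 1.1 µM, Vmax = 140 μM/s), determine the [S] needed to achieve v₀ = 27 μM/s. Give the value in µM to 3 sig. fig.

The required fractional saturation is v/Vmax = 27/140 = 0.1929.
Then [S]/(Km+[S]) = 0.1929 ⇒ [S] = 1.1 × 0.1929/(1 − 0.1929) = 0.263 µM.

0.263 µM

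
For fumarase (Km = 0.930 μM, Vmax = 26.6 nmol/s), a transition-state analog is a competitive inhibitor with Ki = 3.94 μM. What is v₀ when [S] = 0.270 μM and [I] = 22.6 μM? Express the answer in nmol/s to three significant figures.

α = 1 + [I]/Ki = 1 + 22.6/3.94 = 6.736.
For a competitive inhibitor, Vmax is unchanged and the apparent Km becomes α·Km: Km,app = 6.26 μM, Vmax,app = 26.6 nmol/s.
v = Vmax,app·[S]/(Km,app + [S]) = 26.6 × 0.270/(6.26 + 0.270) = 1.10 nmol/s.

1.10 nmol/s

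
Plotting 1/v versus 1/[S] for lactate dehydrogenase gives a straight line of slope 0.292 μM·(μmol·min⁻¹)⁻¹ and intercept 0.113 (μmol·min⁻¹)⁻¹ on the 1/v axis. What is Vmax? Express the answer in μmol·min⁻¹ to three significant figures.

The y-intercept of a Lineweaver–Burk plot equals 1/Vmax, so Vmax = 1/0.113 = 8.85 μmol·min⁻¹.

8.85 μmol·min⁻¹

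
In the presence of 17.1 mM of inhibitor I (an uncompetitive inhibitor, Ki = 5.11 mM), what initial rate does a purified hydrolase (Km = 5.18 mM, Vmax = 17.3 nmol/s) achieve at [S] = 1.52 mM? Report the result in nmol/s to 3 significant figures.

With α = 1 + [I]/Ki = 1 + 17.1/5.11 = 4.346, the uncompetitive rate law is v = (Vmax/α)·[S] / (Km/α + [S]).
v = (17.3/4.346)×1.52 / (5.18/4.346 + 1.52) = 6.050/2.712 = 2.23 nmol/s.

2.23 nmol/s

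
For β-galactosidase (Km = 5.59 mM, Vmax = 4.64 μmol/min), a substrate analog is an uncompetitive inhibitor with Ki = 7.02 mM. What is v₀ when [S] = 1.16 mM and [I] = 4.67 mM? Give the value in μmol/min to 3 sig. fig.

0.716 μmol/min

With α = 1 + [I]/Ki = 1 + 4.67/7.02 = 1.665, the uncompetitive rate law is v = (Vmax/α)·[S] / (Km/α + [S]).
v = (4.64/1.665)×1.16 / (5.59/1.665 + 1.16) = 3.232/4.517 = 0.716 μmol/min.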